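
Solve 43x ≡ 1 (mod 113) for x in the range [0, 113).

gcd(113, 43):
  113 = 2·43 + 27
  43 = 1·27 + 16
  27 = 1·16 + 11
  16 = 1·11 + 5
  11 = 2·5 + 1
  5 = 5·1
so gcd(113, 43) = 1.
Back-substitute for Bézout coefficients:
  1 = 11 - 2·5
  ... = 43·(-21) + 113·(8)
So 43·-21 ≡ 1 (mod 113), and -21 mod 113 = 92.

92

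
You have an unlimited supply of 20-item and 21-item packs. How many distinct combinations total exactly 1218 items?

3

Need nonnegative integers with 20j + 21k = 1218.
gcd(20, 21) = 1, and 20·(-1) + 21·(1) = 1.
So (j₀, k₀) = (-1218, 1218); general j = -1218 + 21t, k = 1218 - 20t.
j ≥ 0 ⇒ t ≥ 58; k ≥ 0 ⇒ t ≤ 60. That's 3 values of t.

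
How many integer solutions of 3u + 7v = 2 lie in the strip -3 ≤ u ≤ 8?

1

gcd(7, 3) = 1.
By Bézout, 3*(-2) + 7*(1) = 1.
Particular solution: (3, -1).
General solution: u = 3 + 7t, v = -1 - 3t for integer t.
-3 ≤ 3 + 7t ≤ 8 gives t ∈ [0, 0], which is 1 value.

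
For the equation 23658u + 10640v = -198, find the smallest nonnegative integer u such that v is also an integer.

gcd(23658, 10640) = 2.
2 divides -198, so solutions exist.
By Bézout, 23658·(349) + 10640·(-776) = 2.
Scale by -198/2 = -99: (u₀, v₀) = (-34551, 76824).
General solution: u = -34551 + 5320t, v = 76824 - 11829t for integer t.
u ≥ 0: smallest is -34551 mod 5320 = 2689 (at t = 7), with v = -5979.

2689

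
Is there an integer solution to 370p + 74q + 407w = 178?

gcd(370, 74) = 74  (370 = 5*74).
gcd(74, 407) = 37.
37 does not divide 178 (remainder 30), so no integer solutions.

no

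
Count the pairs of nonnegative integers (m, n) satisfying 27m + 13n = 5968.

17

gcd(27, 13):
  27 = 2×13 + 1
  13 = 13×1
so gcd(27, 13) = 1.
Back-substitute for Bézout coefficients:
  1 = 27 - 2×13
  ... = 27×(1) + 13×(-2)
Scale by 5968: one solution is (5968, -11936). Reduce m mod 13: (1, 457).
General: m = 1 + 13t, n = 457 - 27t.
m ≥ 0 ⇒ t ≥ 0; n ≥ 0 ⇒ t ≤ 16. So t ∈ [0, 16]: 17 solutions.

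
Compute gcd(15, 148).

gcd(148, 15):
  148 = 9·15 + 13
  15 = 1·13 + 2
  13 = 6·2 + 1
  2 = 2·1
so gcd(148, 15) = 1.

1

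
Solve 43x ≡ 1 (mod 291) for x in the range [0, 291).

88

gcd(291, 43) = 1.
By Bézout, 43×(88) + 291×(-13) = 1.
So 43×88 ≡ 1 (mod 291), and 88 mod 291 = 88.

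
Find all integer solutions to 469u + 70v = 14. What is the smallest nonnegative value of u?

gcd(469, 70):
  469 = 6*70 + 49
  70 = 1*49 + 21
  49 = 2*21 + 7
  21 = 3*7
so gcd(469, 70) = 7.
7 divides 14, so solutions exist.
Back-substitute for Bézout coefficients:
  7 = 49 - 2*21
  ... = 469*(3) + 70*(-20)
Scale by 14/7 = 2: (u₀, v₀) = (6, -40).
General solution: u = 6 + 10t, v = -40 - 67t for integer t.
u ≥ 0: smallest is 6 mod 10 = 6 (at t = 0), with v = -40.

6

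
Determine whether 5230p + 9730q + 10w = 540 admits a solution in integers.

gcd(9730, 5230) = 10  (9730 = 1×5230 + 4500, 5230 = 1×4500 + 730, 4500 = 6×730 + 120, 730 = 6×120 + 10, 120 = 12×10).
gcd(10, 10) = 10.
10 divides 540, so integer solutions exist.

yes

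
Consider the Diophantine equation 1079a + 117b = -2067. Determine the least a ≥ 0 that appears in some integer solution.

6

gcd(1079, 117):
  1079 = 9·117 + 26
  117 = 4·26 + 13
  26 = 2·13
so gcd(1079, 117) = 13.
13 divides -2067, so solutions exist.
Back-substitute for Bézout coefficients:
  13 = 117 - 4·26
  ... = 1079·(-4) + 117·(37)
Scale by -2067/13 = -159: (a₀, b₀) = (636, -5883).
General solution: a = 636 + 9t, b = -5883 - 83t for integer t.
a ≥ 0: smallest is 636 mod 9 = 6 (at t = -70), with b = -73.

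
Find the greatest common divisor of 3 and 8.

gcd(8, 3) = 1  (8 = 2*3 + 2, 3 = 1*2 + 1, 2 = 2*1).

1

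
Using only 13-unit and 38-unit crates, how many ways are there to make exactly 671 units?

Need nonnegative integers with 13j + 38k = 671.
gcd(13, 38) = 1, and 13·(3) + 38·(-1) = 1.
So (j₀, k₀) = (2013, -671); general j = 2013 + 38t, k = -671 - 13t.
j ≥ 0 ⇒ t ≥ -52; k ≥ 0 ⇒ t ≤ -52. That's 1 value of t.

1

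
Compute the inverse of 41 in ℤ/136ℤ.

73

gcd(136, 41):
  136 = 3*41 + 13
  41 = 3*13 + 2
  13 = 6*2 + 1
  2 = 2*1
so gcd(136, 41) = 1.
Back-substitute for Bézout coefficients:
  1 = 13 - 6*2
  ... = 41*(-63) + 136*(19)
So 41*-63 ≡ 1 (mod 136), and -63 mod 136 = 73.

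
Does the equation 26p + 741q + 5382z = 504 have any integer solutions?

no

gcd(741, 26):
  741 = 28*26 + 13
  26 = 2*13
so gcd(741, 26) = 13.
gcd(13, 5382) = 13.
13 does not divide 504 (remainder 10), so no integer solutions.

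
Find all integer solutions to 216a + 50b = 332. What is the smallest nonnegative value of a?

2

gcd(216, 50):
  216 = 4*50 + 16
  50 = 3*16 + 2
  16 = 8*2
so gcd(216, 50) = 2.
2 divides 332, so solutions exist.
Back-substitute for Bézout coefficients:
  2 = 50 - 3*16
  ... = 216*(-3) + 50*(13)
Scale by 332/2 = 166: (a₀, b₀) = (-498, 2158).
General solution: a = -498 + 25t, b = 2158 - 108t for integer t.
a ≥ 0: smallest is -498 mod 25 = 2 (at t = 20), with b = -2.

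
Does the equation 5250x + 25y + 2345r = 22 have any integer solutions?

gcd(5250, 25) = 25  (5250 = 210*25).
gcd(25, 2345) = 5.
5 does not divide 22 (remainder 2), so no integer solutions.

no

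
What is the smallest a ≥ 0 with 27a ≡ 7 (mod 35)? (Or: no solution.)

21

gcd(35, 27) = 1  (35 = 1×27 + 8, 27 = 3×8 + 3, 8 = 2×3 + 2, 3 = 1×2 + 1, 2 = 2×1).
1 divides 7, so solutions exist.
Back-substituting, 27×(13) + 35×(-10) = 1.
So 27×(13) ≡ 1 (mod 35); multiply by 7: a ≡ 91 (mod 35).
Smallest nonnegative: a = 91 mod 35 = 21.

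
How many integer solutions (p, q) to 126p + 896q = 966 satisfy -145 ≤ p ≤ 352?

8

gcd(896, 126):
  896 = 7*126 + 14
  126 = 9*14
so gcd(896, 126) = 14.
Back-substitute for Bézout coefficients:
  14 = 896 - 7*126
  ... = 126*(-7) + 896*(1)
Scale by 69: particular solution (-483, 69); reduce p mod 64: (29, -3).
General solution: p = 29 + 64t, q = -3 - 9t for integer t.
-145 ≤ 29 + 64t ≤ 352 gives t ∈ [-2, 5], which is 8 values.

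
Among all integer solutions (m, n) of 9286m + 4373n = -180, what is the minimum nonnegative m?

gcd(9286, 4373) = 1.
1 divides -180, so solutions exist.
By Bézout, 9286×(1320) + 4373×(-2803) = 1.
Scale by -180/1 = -180: (m₀, n₀) = (-237600, 504540).
General solution: m = -237600 + 4373t, n = 504540 - 9286t for integer t.
m ≥ 0: smallest is -237600 mod 4373 = 2915 (at t = 55), with n = -6190.

2915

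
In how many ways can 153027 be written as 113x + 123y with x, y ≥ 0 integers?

gcd(123, 113) = 1  (123 = 1*113 + 10, 113 = 11*10 + 3, 10 = 3*3 + 1, 3 = 3*1).
Back-substituting, 113*(-37) + 123*(34) = 1.
Scale by 153027: one solution is (-5661999, 5202918). Reduce x mod 123: (60, 1189).
General: x = 60 + 123t, y = 1189 - 113t.
x ≥ 0 ⇒ t ≥ 0; y ≥ 0 ⇒ t ≤ 10. So t ∈ [0, 10]: 11 solutions.

11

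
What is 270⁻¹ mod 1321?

gcd(1321, 270) = 1  (1321 = 4·270 + 241, 270 = 1·241 + 29, 241 = 8·29 + 9, 29 = 3·9 + 2, 9 = 4·2 + 1, 2 = 2·1).
Back-substituting, 270·(-592) + 1321·(121) = 1.
So 270·-592 ≡ 1 (mod 1321), and -592 mod 1321 = 729.

729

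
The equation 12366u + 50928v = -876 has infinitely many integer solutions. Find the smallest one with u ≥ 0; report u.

1046

gcd(50928, 12366) = 6.
6 divides -876, so solutions exist.
By Bézout, 12366×(-1635) + 50928×(397) = 6.
Scale by -876/6 = -146: (u₀, v₀) = (238710, -57962).
General solution: u = 238710 + 8488t, v = -57962 - 2061t for integer t.
u ≥ 0: smallest is 238710 mod 8488 = 1046 (at t = -28), with v = -254.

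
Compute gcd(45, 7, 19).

1

gcd(45, 7):
  45 = 6*7 + 3
  7 = 2*3 + 1
  3 = 3*1
so gcd(45, 7) = 1.
gcd(1, 19) = 1.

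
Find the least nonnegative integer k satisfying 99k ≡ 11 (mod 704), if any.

gcd(704, 99):
  704 = 7×99 + 11
  99 = 9×11
so gcd(704, 99) = 11.
11 divides 11, so solutions exist.
Back-substitute for Bézout coefficients:
  11 = 704 - 7×99
  ... = 99×(-7) + 704×(1)
So 99×(-7) ≡ 11 (mod 704); multiply by 1: k ≡ -7 (mod 64).
Smallest nonnegative: k = -7 mod 64 = 57.

57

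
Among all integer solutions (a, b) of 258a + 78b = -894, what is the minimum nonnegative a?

gcd(258, 78):
  258 = 3*78 + 24
  78 = 3*24 + 6
  24 = 4*6
so gcd(258, 78) = 6.
6 divides -894, so solutions exist.
Back-substitute for Bézout coefficients:
  6 = 78 - 3*24
  ... = 258*(-3) + 78*(10)
Scale by -894/6 = -149: (a₀, b₀) = (447, -1490).
General solution: a = 447 + 13t, b = -1490 - 43t for integer t.
a ≥ 0: smallest is 447 mod 13 = 5 (at t = -34), with b = -28.

5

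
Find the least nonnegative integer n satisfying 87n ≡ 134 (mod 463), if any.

gcd(463, 87) = 1  (463 = 5·87 + 28, 87 = 3·28 + 3, 28 = 9·3 + 1, 3 = 3·1).
1 divides 134, so solutions exist.
Back-substituting, 87·(-149) + 463·(28) = 1.
So 87·(-149) ≡ 1 (mod 463); multiply by 134: n ≡ -19966 (mod 463).
Smallest nonnegative: n = -19966 mod 463 = 406.

406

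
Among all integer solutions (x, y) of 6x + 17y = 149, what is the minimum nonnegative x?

gcd(17, 6):
  17 = 2*6 + 5
  6 = 1*5 + 1
  5 = 5*1
so gcd(17, 6) = 1.
1 divides 149, so solutions exist.
Back-substitute for Bézout coefficients:
  1 = 6 - 1*5
  ... = 6*(3) + 17*(-1)
Scale by 149/1 = 149: (x₀, y₀) = (447, -149).
General solution: x = 447 + 17t, y = -149 - 6t for integer t.
x ≥ 0: smallest is 447 mod 17 = 5 (at t = -26), with y = 7.

5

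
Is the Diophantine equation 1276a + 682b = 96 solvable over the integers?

gcd(1276, 682):
  1276 = 1×682 + 594
  682 = 1×594 + 88
  594 = 6×88 + 66
  88 = 1×66 + 22
  66 = 3×22
so gcd(1276, 682) = 22.
22 does not divide 96 (remainder 8), so no integer solutions.

no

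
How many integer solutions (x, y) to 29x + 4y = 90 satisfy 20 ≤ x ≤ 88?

17

gcd(29, 4):
  29 = 7·4 + 1
  4 = 4·1
so gcd(29, 4) = 1.
Back-substitute for Bézout coefficients:
  1 = 29 - 7·4
  ... = 29·(1) + 4·(-7)
Scale by 90: particular solution (90, -630); reduce x mod 4: (2, 8).
General solution: x = 2 + 4t, y = 8 - 29t for integer t.
20 ≤ 2 + 4t ≤ 88 gives t ∈ [5, 21], which is 17 values.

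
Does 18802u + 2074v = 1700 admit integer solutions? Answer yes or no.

gcd(18802, 2074) = 34  (18802 = 9·2074 + 136, 2074 = 15·136 + 34, 136 = 4·34).
34 divides 1700, so integer solutions exist.

yes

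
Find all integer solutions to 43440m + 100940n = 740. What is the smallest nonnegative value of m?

gcd(100940, 43440):
  100940 = 2·43440 + 14060
  43440 = 3·14060 + 1260
  14060 = 11·1260 + 200
  1260 = 6·200 + 60
  200 = 3·60 + 20
  60 = 3·20
so gcd(100940, 43440) = 20.
20 divides 740, so solutions exist.
Back-substitute for Bézout coefficients:
  20 = 200 - 3·60
  ... = 43440·(-1522) + 100940·(655)
Scale by 740/20 = 37: (m₀, n₀) = (-56314, 24235).
General solution: m = -56314 + 5047t, n = 24235 - 2172t for integer t.
m ≥ 0: smallest is -56314 mod 5047 = 4250 (at t = 12), with n = -1829.

4250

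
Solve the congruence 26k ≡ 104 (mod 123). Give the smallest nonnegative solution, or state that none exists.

gcd(123, 26):
  123 = 4·26 + 19
  26 = 1·19 + 7
  19 = 2·7 + 5
  7 = 1·5 + 2
  5 = 2·2 + 1
  2 = 2·1
so gcd(123, 26) = 1.
1 divides 104, so solutions exist.
Back-substitute for Bézout coefficients:
  1 = 5 - 2·2
  ... = 26·(-52) + 123·(11)
So 26·(-52) ≡ 1 (mod 123); multiply by 104: k ≡ -5408 (mod 123).
Smallest nonnegative: k = -5408 mod 123 = 4.

4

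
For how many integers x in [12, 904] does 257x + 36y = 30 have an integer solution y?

24

gcd(257, 36) = 1  (257 = 7·36 + 5, 36 = 7·5 + 1, 5 = 5·1).
Back-substituting, 257·(-7) + 36·(50) = 1.
Scale by 30: particular solution (-210, 1500); reduce x mod 36: (6, -42).
General solution: x = 6 + 36t, y = -42 - 257t for integer t.
12 ≤ 6 + 36t ≤ 904 gives t ∈ [1, 24], which is 24 values.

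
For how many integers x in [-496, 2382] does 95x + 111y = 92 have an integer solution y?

26

gcd(111, 95):
  111 = 1*95 + 16
  95 = 5*16 + 15
  16 = 1*15 + 1
  15 = 15*1
so gcd(111, 95) = 1.
Back-substitute for Bézout coefficients:
  1 = 16 - 1*15
  ... = 95*(-7) + 111*(6)
Scale by 92: particular solution (-644, 552); reduce x mod 111: (22, -18).
General solution: x = 22 + 111t, y = -18 - 95t for integer t.
-496 ≤ 22 + 111t ≤ 2382 gives t ∈ [-4, 21], which is 26 values.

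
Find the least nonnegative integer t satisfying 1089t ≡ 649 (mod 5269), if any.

228

gcd(5269, 1089) = 11  (5269 = 4*1089 + 913, 1089 = 1*913 + 176, 913 = 5*176 + 33, 176 = 5*33 + 11, 33 = 3*11).
11 divides 649, so solutions exist.
Back-substituting, 1089*(150) + 5269*(-31) = 11.
So 1089*(150) ≡ 11 (mod 5269); multiply by 59: t ≡ 8850 (mod 479).
Smallest nonnegative: t = 8850 mod 479 = 228.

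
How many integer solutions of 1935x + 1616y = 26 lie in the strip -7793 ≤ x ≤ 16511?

gcd(1935, 1616):
  1935 = 1×1616 + 319
  1616 = 5×319 + 21
  319 = 15×21 + 4
  21 = 5×4 + 1
  4 = 4×1
so gcd(1935, 1616) = 1.
Back-substitute for Bézout coefficients:
  1 = 21 - 5×4
  ... = 1935×(-385) + 1616×(461)
Scale by 26: particular solution (-10010, 11986); reduce x mod 1616: (1302, -1559).
General solution: x = 1302 + 1616t, y = -1559 - 1935t for integer t.
-7793 ≤ 1302 + 1616t ≤ 16511 gives t ∈ [-5, 9], which is 15 values.

15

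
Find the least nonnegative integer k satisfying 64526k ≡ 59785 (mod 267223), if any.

gcd(267223, 64526) = 11.
11 divides 59785, so solutions exist.
By Bézout, 64526*(-7326) + 267223*(1769) = 11.
So 64526*(-7326) ≡ 11 (mod 267223); multiply by 5435: k ≡ -39816810 (mod 24293).
Smallest nonnegative: k = -39816810 mod 24293 = 23710.

23710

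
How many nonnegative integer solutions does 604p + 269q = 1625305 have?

10

gcd(604, 269) = 1  (604 = 2*269 + 66, 269 = 4*66 + 5, 66 = 13*5 + 1, 5 = 5*1).
Back-substituting, 604*(53) + 269*(-119) = 1.
Scale by 1625305: one solution is (86141165, -193411295). Reduce p mod 269: (102, 5813).
General: p = 102 + 269t, q = 5813 - 604t.
p ≥ 0 ⇒ t ≥ 0; q ≥ 0 ⇒ t ≤ 9. So t ∈ [0, 9]: 10 solutions.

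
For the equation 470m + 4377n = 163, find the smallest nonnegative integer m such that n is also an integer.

gcd(4377, 470) = 1.
1 divides 163, so solutions exist.
By Bézout, 470×(2114) + 4377×(-227) = 1.
Scale by 163/1 = 163: (m₀, n₀) = (344582, -37001).
General solution: m = 344582 + 4377t, n = -37001 - 470t for integer t.
m ≥ 0: smallest is 344582 mod 4377 = 3176 (at t = -78), with n = -341.

3176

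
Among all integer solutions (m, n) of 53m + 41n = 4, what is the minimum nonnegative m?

14

gcd(53, 41):
  53 = 1*41 + 12
  41 = 3*12 + 5
  12 = 2*5 + 2
  5 = 2*2 + 1
  2 = 2*1
so gcd(53, 41) = 1.
1 divides 4, so solutions exist.
Back-substitute for Bézout coefficients:
  1 = 5 - 2*2
  ... = 53*(-17) + 41*(22)
Scale by 4/1 = 4: (m₀, n₀) = (-68, 88).
General solution: m = -68 + 41t, n = 88 - 53t for integer t.
m ≥ 0: smallest is -68 mod 41 = 14 (at t = 2), with n = -18.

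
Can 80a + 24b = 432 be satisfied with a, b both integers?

gcd(80, 24) = 8  (80 = 3×24 + 8, 24 = 3×8).
8 divides 432, so integer solutions exist.

yes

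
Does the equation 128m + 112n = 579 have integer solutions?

gcd(128, 112) = 16  (128 = 1*112 + 16, 112 = 7*16).
16 does not divide 579 (remainder 3), so no integer solutions.

no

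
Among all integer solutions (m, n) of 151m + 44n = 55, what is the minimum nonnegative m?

gcd(151, 44) = 1  (151 = 3·44 + 19, 44 = 2·19 + 6, 19 = 3·6 + 1, 6 = 6·1).
1 divides 55, so solutions exist.
Back-substituting, 151·(7) + 44·(-24) = 1.
Scale by 55/1 = 55: (m₀, n₀) = (385, -1320).
General solution: m = 385 + 44t, n = -1320 - 151t for integer t.
m ≥ 0: smallest is 385 mod 44 = 33 (at t = -8), with n = -112.

33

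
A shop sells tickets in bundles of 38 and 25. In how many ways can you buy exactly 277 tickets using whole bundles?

Need nonnegative integers with 38j + 25k = 277.
gcd(38, 25) = 1, and 38·(2) + 25·(-3) = 1.
So (j₀, k₀) = (554, -831); general j = 554 + 25t, k = -831 - 38t.
j ≥ 0 ⇒ t ≥ -22; k ≥ 0 ⇒ t ≤ -22. That's 1 value of t.

1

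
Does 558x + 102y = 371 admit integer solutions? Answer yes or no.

gcd(558, 102) = 6  (558 = 5·102 + 48, 102 = 2·48 + 6, 48 = 8·6).
6 does not divide 371 (remainder 5), so no integer solutions.

no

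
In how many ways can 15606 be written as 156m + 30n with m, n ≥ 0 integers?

20

gcd(156, 30) = 6.
By Bézout, 156*(1) + 30*(-5) = 6.
One solution: (1, 515).
General: m = 1 + 5t, n = 515 - 26t.
m ≥ 0 ⇒ t ≥ 0; n ≥ 0 ⇒ t ≤ 19. So t ∈ [0, 19]: 20 solutions.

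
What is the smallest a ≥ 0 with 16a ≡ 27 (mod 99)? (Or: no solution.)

45

gcd(99, 16) = 1  (99 = 6×16 + 3, 16 = 5×3 + 1, 3 = 3×1).
1 divides 27, so solutions exist.
Back-substituting, 16×(31) + 99×(-5) = 1.
So 16×(31) ≡ 1 (mod 99); multiply by 27: a ≡ 837 (mod 99).
Smallest nonnegative: a = 837 mod 99 = 45.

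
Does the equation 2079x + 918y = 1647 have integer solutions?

yes

gcd(2079, 918) = 27  (2079 = 2×918 + 243, 918 = 3×243 + 189, 243 = 1×189 + 54, 189 = 3×54 + 27, 54 = 2×27).
27 divides 1647, so integer solutions exist.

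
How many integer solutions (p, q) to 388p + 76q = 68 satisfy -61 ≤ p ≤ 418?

26

gcd(388, 76) = 4.
By Bézout, 388·(-9) + 76·(46) = 4.
Particular solution: (18, -91).
General solution: p = 18 + 19t, q = -91 - 97t for integer t.
-61 ≤ 18 + 19t ≤ 418 gives t ∈ [-4, 21], which is 26 values.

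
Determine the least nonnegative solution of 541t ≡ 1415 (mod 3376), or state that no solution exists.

1363

gcd(3376, 541) = 1  (3376 = 6×541 + 130, 541 = 4×130 + 21, 130 = 6×21 + 4, 21 = 5×4 + 1, 4 = 4×1).
1 divides 1415, so solutions exist.
Back-substituting, 541×(805) + 3376×(-129) = 1.
So 541×(805) ≡ 1 (mod 3376); multiply by 1415: t ≡ 1139075 (mod 3376).
Smallest nonnegative: t = 1139075 mod 3376 = 1363.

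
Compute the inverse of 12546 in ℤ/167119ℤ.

153279

gcd(167119, 12546):
  167119 = 13·12546 + 4021
  12546 = 3·4021 + 483
  4021 = 8·483 + 157
  483 = 3·157 + 12
  157 = 13·12 + 1
  12 = 12·1
so gcd(167119, 12546) = 1.
Back-substitute for Bézout coefficients:
  1 = 157 - 13·12
  ... = 12546·(-13840) + 167119·(1039)
So 12546·-13840 ≡ 1 (mod 167119), and -13840 mod 167119 = 153279.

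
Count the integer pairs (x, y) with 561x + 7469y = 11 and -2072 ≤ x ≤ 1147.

gcd(7469, 561):
  7469 = 13*561 + 176
  561 = 3*176 + 33
  176 = 5*33 + 11
  33 = 3*11
so gcd(7469, 561) = 11.
Back-substitute for Bézout coefficients:
  11 = 176 - 5*33
  ... = 561*(-213) + 7469*(16)
Scale by 1: particular solution (-213, 16); reduce x mod 679: (466, -35).
General solution: x = 466 + 679t, y = -35 - 51t for integer t.
-2072 ≤ 466 + 679t ≤ 1147 gives t ∈ [-3, 1], which is 5 values.

5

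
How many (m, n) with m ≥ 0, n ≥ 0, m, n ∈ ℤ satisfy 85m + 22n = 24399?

13

gcd(85, 22):
  85 = 3*22 + 19
  22 = 1*19 + 3
  19 = 6*3 + 1
  3 = 3*1
so gcd(85, 22) = 1.
Back-substitute for Bézout coefficients:
  1 = 19 - 6*3
  ... = 85*(7) + 22*(-27)
Scale by 24399: one solution is (170793, -658773). Reduce m mod 22: (7, 1082).
General: m = 7 + 22t, n = 1082 - 85t.
m ≥ 0 ⇒ t ≥ 0; n ≥ 0 ⇒ t ≤ 12. So t ∈ [0, 12]: 13 solutions.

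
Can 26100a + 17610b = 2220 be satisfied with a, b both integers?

gcd(26100, 17610) = 30  (26100 = 1·17610 + 8490, 17610 = 2·8490 + 630, 8490 = 13·630 + 300, 630 = 2·300 + 30, 300 = 10·30).
30 divides 2220, so integer solutions exist.

yes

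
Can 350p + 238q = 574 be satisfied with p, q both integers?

yes

gcd(350, 238) = 14  (350 = 1·238 + 112, 238 = 2·112 + 14, 112 = 8·14).
14 divides 574, so integer solutions exist.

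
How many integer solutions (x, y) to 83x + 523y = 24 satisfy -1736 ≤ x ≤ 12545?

27

gcd(523, 83) = 1  (523 = 6·83 + 25, 83 = 3·25 + 8, 25 = 3·8 + 1, 8 = 8·1).
Back-substituting, 83·(-63) + 523·(10) = 1.
Scale by 24: particular solution (-1512, 240); reduce x mod 523: (57, -9).
General solution: x = 57 + 523t, y = -9 - 83t for integer t.
-1736 ≤ 57 + 523t ≤ 12545 gives t ∈ [-3, 23], which is 27 values.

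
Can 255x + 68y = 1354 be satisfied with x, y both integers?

no

gcd(255, 68) = 17  (255 = 3×68 + 51, 68 = 1×51 + 17, 51 = 3×17).
17 does not divide 1354 (remainder 11), so no integer solutions.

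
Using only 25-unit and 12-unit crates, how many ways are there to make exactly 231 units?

Need nonnegative integers with 25j + 12k = 231.
gcd(25, 12) = 1, and 25·(1) + 12·(-2) = 1.
So (j₀, k₀) = (231, -462); general j = 231 + 12t, k = -462 - 25t.
j ≥ 0 ⇒ t ≥ -19; k ≥ 0 ⇒ t ≤ -19. That's 1 value of t.

1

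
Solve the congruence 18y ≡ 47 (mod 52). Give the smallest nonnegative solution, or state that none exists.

gcd(52, 18):
  52 = 2*18 + 16
  18 = 1*16 + 2
  16 = 8*2
so gcd(52, 18) = 2.
2 does not divide 47, so the congruence has no solution.

no solution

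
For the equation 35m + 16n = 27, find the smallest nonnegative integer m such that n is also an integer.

gcd(35, 16):
  35 = 2*16 + 3
  16 = 5*3 + 1
  3 = 3*1
so gcd(35, 16) = 1.
1 divides 27, so solutions exist.
Back-substitute for Bézout coefficients:
  1 = 16 - 5*3
  ... = 35*(-5) + 16*(11)
Scale by 27/1 = 27: (m₀, n₀) = (-135, 297).
General solution: m = -135 + 16t, n = 297 - 35t for integer t.
m ≥ 0: smallest is -135 mod 16 = 9 (at t = 9), with n = -18.

9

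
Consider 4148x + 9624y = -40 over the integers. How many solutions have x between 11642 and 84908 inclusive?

30

gcd(9624, 4148):
  9624 = 2×4148 + 1328
  4148 = 3×1328 + 164
  1328 = 8×164 + 16
  164 = 10×16 + 4
  16 = 4×4
so gcd(9624, 4148) = 4.
Back-substitute for Bézout coefficients:
  4 = 164 - 10×16
  ... = 4148×(587) + 9624×(-253)
Scale by -10: particular solution (-5870, 2530); reduce x mod 2406: (1348, -581).
General solution: x = 1348 + 2406t, y = -581 - 1037t for integer t.
11642 ≤ 1348 + 2406t ≤ 84908 gives t ∈ [5, 34], which is 30 values.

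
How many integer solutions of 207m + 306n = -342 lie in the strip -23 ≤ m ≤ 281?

gcd(306, 207) = 9.
By Bézout, 207×(3) + 306×(-2) = 9.
Particular solution: (22, -16).
General solution: m = 22 + 34t, n = -16 - 23t for integer t.
-23 ≤ 22 + 34t ≤ 281 gives t ∈ [-1, 7], which is 9 values.

9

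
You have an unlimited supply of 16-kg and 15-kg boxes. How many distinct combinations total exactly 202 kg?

1

Need nonnegative integers with 16j + 15k = 202.
gcd(16, 15) = 1, and 16·(1) + 15·(-1) = 1.
So (j₀, k₀) = (202, -202); general j = 202 + 15t, k = -202 - 16t.
j ≥ 0 ⇒ t ≥ -13; k ≥ 0 ⇒ t ≤ -13. That's 1 value of t.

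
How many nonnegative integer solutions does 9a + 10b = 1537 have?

17

gcd(10, 9) = 1.
By Bézout, 9·(-1) + 10·(1) = 1.
One solution: (3, 151).
General: a = 3 + 10t, b = 151 - 9t.
a ≥ 0 ⇒ t ≥ 0; b ≥ 0 ⇒ t ≤ 16. So t ∈ [0, 16]: 17 solutions.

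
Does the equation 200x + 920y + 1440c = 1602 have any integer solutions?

gcd(920, 200) = 40  (920 = 4*200 + 120, 200 = 1*120 + 80, 120 = 1*80 + 40, 80 = 2*40).
gcd(40, 1440) = 40.
40 does not divide 1602 (remainder 2), so no integer solutions.

no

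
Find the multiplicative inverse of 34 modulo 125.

114

gcd(125, 34) = 1  (125 = 3·34 + 23, 34 = 1·23 + 11, 23 = 2·11 + 1, 11 = 11·1).
Back-substituting, 34·(-11) + 125·(3) = 1.
So 34·-11 ≡ 1 (mod 125), and -11 mod 125 = 114.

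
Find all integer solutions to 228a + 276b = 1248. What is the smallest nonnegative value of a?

20

gcd(276, 228):
  276 = 1·228 + 48
  228 = 4·48 + 36
  48 = 1·36 + 12
  36 = 3·12
so gcd(276, 228) = 12.
12 divides 1248, so solutions exist.
Back-substitute for Bézout coefficients:
  12 = 48 - 1·36
  ... = 228·(-6) + 276·(5)
Scale by 1248/12 = 104: (a₀, b₀) = (-624, 520).
General solution: a = -624 + 23t, b = 520 - 19t for integer t.
a ≥ 0: smallest is -624 mod 23 = 20 (at t = 28), with b = -12.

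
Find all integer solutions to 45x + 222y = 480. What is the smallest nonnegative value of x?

60

gcd(222, 45):
  222 = 4·45 + 42
  45 = 1·42 + 3
  42 = 14·3
so gcd(222, 45) = 3.
3 divides 480, so solutions exist.
Back-substitute for Bézout coefficients:
  3 = 45 - 1·42
  ... = 45·(5) + 222·(-1)
Scale by 480/3 = 160: (x₀, y₀) = (800, -160).
General solution: x = 800 + 74t, y = -160 - 15t for integer t.
x ≥ 0: smallest is 800 mod 74 = 60 (at t = -10), with y = -10.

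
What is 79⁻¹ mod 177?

121

gcd(177, 79) = 1.
By Bézout, 79*(-56) + 177*(25) = 1.
So 79*-56 ≡ 1 (mod 177), and -56 mod 177 = 121.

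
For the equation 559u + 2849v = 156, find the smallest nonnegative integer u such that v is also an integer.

2518

gcd(2849, 559) = 1  (2849 = 5×559 + 54, 559 = 10×54 + 19, 54 = 2×19 + 16, 19 = 1×16 + 3, 16 = 5×3 + 1, 3 = 3×1).
1 divides 156, so solutions exist.
Back-substituting, 559×(-897) + 2849×(176) = 1.
Scale by 156/1 = 156: (u₀, v₀) = (-139932, 27456).
General solution: u = -139932 + 2849t, v = 27456 - 559t for integer t.
u ≥ 0: smallest is -139932 mod 2849 = 2518 (at t = 50), with v = -494.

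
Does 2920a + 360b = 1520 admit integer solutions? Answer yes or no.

gcd(2920, 360) = 40  (2920 = 8×360 + 40, 360 = 9×40).
40 divides 1520, so integer solutions exist.

yes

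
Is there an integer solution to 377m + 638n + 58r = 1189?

yes

gcd(638, 377) = 29  (638 = 1*377 + 261, 377 = 1*261 + 116, 261 = 2*116 + 29, 116 = 4*29).
gcd(29, 58) = 29.
29 divides 1189, so integer solutions exist.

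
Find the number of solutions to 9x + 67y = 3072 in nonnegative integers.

5

gcd(67, 9):
  67 = 7×9 + 4
  9 = 2×4 + 1
  4 = 4×1
so gcd(67, 9) = 1.
Back-substitute for Bézout coefficients:
  1 = 9 - 2×4
  ... = 9×(15) + 67×(-2)
Scale by 3072: one solution is (46080, -6144). Reduce x mod 67: (51, 39).
General: x = 51 + 67t, y = 39 - 9t.
x ≥ 0 ⇒ t ≥ 0; y ≥ 0 ⇒ t ≤ 4. So t ∈ [0, 4]: 5 solutions.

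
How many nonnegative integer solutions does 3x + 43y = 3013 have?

24

gcd(43, 3):
  43 = 14×3 + 1
  3 = 3×1
so gcd(43, 3) = 1.
Back-substitute for Bézout coefficients:
  1 = 43 - 14×3
  ... = 3×(-14) + 43×(1)
Scale by 3013: one solution is (-42182, 3013). Reduce x mod 43: (1, 70).
General: x = 1 + 43t, y = 70 - 3t.
x ≥ 0 ⇒ t ≥ 0; y ≥ 0 ⇒ t ≤ 23. So t ∈ [0, 23]: 24 solutions.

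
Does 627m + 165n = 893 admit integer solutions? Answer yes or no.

no

gcd(627, 165) = 33  (627 = 3·165 + 132, 165 = 1·132 + 33, 132 = 4·33).
33 does not divide 893 (remainder 2), so no integer solutions.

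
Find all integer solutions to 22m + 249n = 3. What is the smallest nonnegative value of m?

gcd(249, 22):
  249 = 11*22 + 7
  22 = 3*7 + 1
  7 = 7*1
so gcd(249, 22) = 1.
1 divides 3, so solutions exist.
Back-substitute for Bézout coefficients:
  1 = 22 - 3*7
  ... = 22*(34) + 249*(-3)
Scale by 3/1 = 3: (m₀, n₀) = (102, -9).
General solution: m = 102 + 249t, n = -9 - 22t for integer t.
m ≥ 0: smallest is 102 mod 249 = 102 (at t = 0), with n = -9.

102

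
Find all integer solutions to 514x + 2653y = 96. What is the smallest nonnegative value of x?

gcd(2653, 514):
  2653 = 5·514 + 83
  514 = 6·83 + 16
  83 = 5·16 + 3
  16 = 5·3 + 1
  3 = 3·1
so gcd(2653, 514) = 1.
1 divides 96, so solutions exist.
Back-substitute for Bézout coefficients:
  1 = 16 - 5·3
  ... = 514·(831) + 2653·(-161)
Scale by 96/1 = 96: (x₀, y₀) = (79776, -15456).
General solution: x = 79776 + 2653t, y = -15456 - 514t for integer t.
x ≥ 0: smallest is 79776 mod 2653 = 186 (at t = -30), with y = -36.

186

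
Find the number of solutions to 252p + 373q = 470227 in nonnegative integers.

5

gcd(373, 252) = 1.
By Bézout, 252×(-37) + 373×(25) = 1.
One solution: (186, 1135).
General: p = 186 + 373t, q = 1135 - 252t.
p ≥ 0 ⇒ t ≥ 0; q ≥ 0 ⇒ t ≤ 4. So t ∈ [0, 4]: 5 solutions.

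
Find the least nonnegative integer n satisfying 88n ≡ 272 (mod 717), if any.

gcd(717, 88):
  717 = 8·88 + 13
  88 = 6·13 + 10
  13 = 1·10 + 3
  10 = 3·3 + 1
  3 = 3·1
so gcd(717, 88) = 1.
1 divides 272, so solutions exist.
Back-substitute for Bézout coefficients:
  1 = 10 - 3·3
  ... = 88·(220) + 717·(-27)
So 88·(220) ≡ 1 (mod 717); multiply by 272: n ≡ 59840 (mod 717).
Smallest nonnegative: n = 59840 mod 717 = 329.

329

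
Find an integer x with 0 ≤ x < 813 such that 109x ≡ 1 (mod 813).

gcd(813, 109) = 1  (813 = 7*109 + 50, 109 = 2*50 + 9, 50 = 5*9 + 5, 9 = 1*5 + 4, 5 = 1*4 + 1, 4 = 4*1).
Back-substituting, 109*(-179) + 813*(24) = 1.
So 109*-179 ≡ 1 (mod 813), and -179 mod 813 = 634.

634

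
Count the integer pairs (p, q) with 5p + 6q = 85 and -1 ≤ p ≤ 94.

gcd(6, 5):
  6 = 1*5 + 1
  5 = 5*1
so gcd(6, 5) = 1.
Back-substitute for Bézout coefficients:
  1 = 6 - 1*5
  ... = 5*(-1) + 6*(1)
Scale by 85: particular solution (-85, 85); reduce p mod 6: (5, 10).
General solution: p = 5 + 6t, q = 10 - 5t for integer t.
-1 ≤ 5 + 6t ≤ 94 gives t ∈ [-1, 14], which is 16 values.

16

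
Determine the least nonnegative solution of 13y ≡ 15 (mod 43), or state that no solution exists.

gcd(43, 13) = 1.
1 divides 15, so solutions exist.
By Bézout, 13·(10) + 43·(-3) = 1.
So 13·(10) ≡ 1 (mod 43); multiply by 15: y ≡ 150 (mod 43).
Smallest nonnegative: y = 150 mod 43 = 21.

21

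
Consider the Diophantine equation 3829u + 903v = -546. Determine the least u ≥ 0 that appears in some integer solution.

114

gcd(3829, 903) = 7.
7 divides -546, so solutions exist.
By Bézout, 3829*(25) + 903*(-106) = 7.
Scale by -546/7 = -78: (u₀, v₀) = (-1950, 8268).
General solution: u = -1950 + 129t, v = 8268 - 547t for integer t.
u ≥ 0: smallest is -1950 mod 129 = 114 (at t = 16), with v = -484.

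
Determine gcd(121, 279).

1

gcd(279, 121) = 1  (279 = 2·121 + 37, 121 = 3·37 + 10, 37 = 3·10 + 7, 10 = 1·7 + 3, 7 = 2·3 + 1, 3 = 3·1).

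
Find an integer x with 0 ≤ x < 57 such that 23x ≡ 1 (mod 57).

gcd(57, 23) = 1  (57 = 2*23 + 11, 23 = 2*11 + 1, 11 = 11*1).
Back-substituting, 23*(5) + 57*(-2) = 1.
So 23*5 ≡ 1 (mod 57), and 5 mod 57 = 5.

5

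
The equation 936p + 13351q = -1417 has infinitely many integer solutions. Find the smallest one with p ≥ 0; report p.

783

gcd(13351, 936):
  13351 = 14*936 + 247
  936 = 3*247 + 195
  247 = 1*195 + 52
  195 = 3*52 + 39
  52 = 1*39 + 13
  39 = 3*13
so gcd(13351, 936) = 13.
13 divides -1417, so solutions exist.
Back-substitute for Bézout coefficients:
  13 = 52 - 1*39
  ... = 936*(-271) + 13351*(19)
Scale by -1417/13 = -109: (p₀, q₀) = (29539, -2071).
General solution: p = 29539 + 1027t, q = -2071 - 72t for integer t.
p ≥ 0: smallest is 29539 mod 1027 = 783 (at t = -28), with q = -55.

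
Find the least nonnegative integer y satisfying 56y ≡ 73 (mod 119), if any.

gcd(119, 56):
  119 = 2×56 + 7
  56 = 8×7
so gcd(119, 56) = 7.
7 does not divide 73, so the congruence has no solution.

no solution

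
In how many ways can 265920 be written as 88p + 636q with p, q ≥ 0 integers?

gcd(636, 88):
  636 = 7·88 + 20
  88 = 4·20 + 8
  20 = 2·8 + 4
  8 = 2·4
so gcd(636, 88) = 4.
Back-substitute for Bézout coefficients:
  4 = 20 - 2·8
  ... = 88·(-65) + 636·(9)
Scale by 66480: one solution is (-4321200, 598320). Reduce p mod 159: (102, 404).
General: p = 102 + 159t, q = 404 - 22t.
p ≥ 0 ⇒ t ≥ 0; q ≥ 0 ⇒ t ≤ 18. So t ∈ [0, 18]: 19 solutions.

19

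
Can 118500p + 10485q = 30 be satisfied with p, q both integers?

gcd(118500, 10485) = 15.
15 divides 30, so integer solutions exist.

yes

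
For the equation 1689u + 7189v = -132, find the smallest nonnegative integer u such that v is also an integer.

gcd(7189, 1689):
  7189 = 4×1689 + 433
  1689 = 3×433 + 390
  433 = 1×390 + 43
  390 = 9×43 + 3
  43 = 14×3 + 1
  3 = 3×1
so gcd(7189, 1689) = 1.
1 divides -132, so solutions exist.
Back-substitute for Bézout coefficients:
  1 = 43 - 14×3
  ... = 1689×(-2341) + 7189×(550)
Scale by -132/1 = -132: (u₀, v₀) = (309012, -72600).
General solution: u = 309012 + 7189t, v = -72600 - 1689t for integer t.
u ≥ 0: smallest is 309012 mod 7189 = 7074 (at t = -42), with v = -1662.

7074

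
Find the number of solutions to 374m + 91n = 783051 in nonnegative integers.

gcd(374, 91) = 1  (374 = 4*91 + 10, 91 = 9*10 + 1, 10 = 10*1).
Back-substituting, 374*(-9) + 91*(37) = 1.
Scale by 783051: one solution is (-7047459, 28972887). Reduce m mod 91: (36, 8457).
General: m = 36 + 91t, n = 8457 - 374t.
m ≥ 0 ⇒ t ≥ 0; n ≥ 0 ⇒ t ≤ 22. So t ∈ [0, 22]: 23 solutions.

23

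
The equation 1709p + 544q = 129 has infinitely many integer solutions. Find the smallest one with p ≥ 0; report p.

37

gcd(1709, 544) = 1  (1709 = 3·544 + 77, 544 = 7·77 + 5, 77 = 15·5 + 2, 5 = 2·2 + 1, 2 = 2·1).
1 divides 129, so solutions exist.
Back-substituting, 1709·(-219) + 544·(688) = 1.
Scale by 129/1 = 129: (p₀, q₀) = (-28251, 88752).
General solution: p = -28251 + 544t, q = 88752 - 1709t for integer t.
p ≥ 0: smallest is -28251 mod 544 = 37 (at t = 52), with q = -116.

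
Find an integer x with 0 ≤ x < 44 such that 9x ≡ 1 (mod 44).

5

gcd(44, 9) = 1.
By Bézout, 9·(5) + 44·(-1) = 1.
So 9·5 ≡ 1 (mod 44), and 5 mod 44 = 5.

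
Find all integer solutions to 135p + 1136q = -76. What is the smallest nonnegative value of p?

gcd(1136, 135) = 1  (1136 = 8·135 + 56, 135 = 2·56 + 23, 56 = 2·23 + 10, 23 = 2·10 + 3, 10 = 3·3 + 1, 3 = 3·1).
1 divides -76, so solutions exist.
Back-substituting, 135·(-345) + 1136·(41) = 1.
Scale by -76/1 = -76: (p₀, q₀) = (26220, -3116).
General solution: p = 26220 + 1136t, q = -3116 - 135t for integer t.
p ≥ 0: smallest is 26220 mod 1136 = 92 (at t = -23), with q = -11.

92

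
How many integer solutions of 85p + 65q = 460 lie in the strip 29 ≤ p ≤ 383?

gcd(85, 65) = 5.
By Bézout, 85·(-3) + 65·(4) = 5.
Particular solution: (10, -6).
General solution: p = 10 + 13t, q = -6 - 17t for integer t.
29 ≤ 10 + 13t ≤ 383 gives t ∈ [2, 28], which is 27 values.

27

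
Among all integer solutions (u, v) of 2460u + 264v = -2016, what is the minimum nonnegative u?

20

gcd(2460, 264) = 12  (2460 = 9×264 + 84, 264 = 3×84 + 12, 84 = 7×12).
12 divides -2016, so solutions exist.
Back-substituting, 2460×(-3) + 264×(28) = 12.
Scale by -2016/12 = -168: (u₀, v₀) = (504, -4704).
General solution: u = 504 + 22t, v = -4704 - 205t for integer t.
u ≥ 0: smallest is 504 mod 22 = 20 (at t = -22), with v = -194.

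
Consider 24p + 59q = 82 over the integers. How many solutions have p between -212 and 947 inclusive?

20

gcd(59, 24):
  59 = 2·24 + 11
  24 = 2·11 + 2
  11 = 5·2 + 1
  2 = 2·1
so gcd(59, 24) = 1.
Back-substitute for Bézout coefficients:
  1 = 11 - 5·2
  ... = 24·(-27) + 59·(11)
Scale by 82: particular solution (-2214, 902); reduce p mod 59: (28, -10).
General solution: p = 28 + 59t, q = -10 - 24t for integer t.
-212 ≤ 28 + 59t ≤ 947 gives t ∈ [-4, 15], which is 20 values.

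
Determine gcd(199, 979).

1

gcd(979, 199) = 1  (979 = 4·199 + 183, 199 = 1·183 + 16, 183 = 11·16 + 7, 16 = 2·7 + 2, 7 = 3·2 + 1, 2 = 2·1).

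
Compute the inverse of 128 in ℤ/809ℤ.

gcd(809, 128) = 1  (809 = 6*128 + 41, 128 = 3*41 + 5, 41 = 8*5 + 1, 5 = 5*1).
Back-substituting, 128*(-158) + 809*(25) = 1.
So 128*-158 ≡ 1 (mod 809), and -158 mod 809 = 651.

651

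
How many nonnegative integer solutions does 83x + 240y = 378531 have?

19

gcd(240, 83) = 1.
By Bézout, 83·(107) + 240·(-37) = 1.
One solution: (177, 1516).
General: x = 177 + 240t, y = 1516 - 83t.
x ≥ 0 ⇒ t ≥ 0; y ≥ 0 ⇒ t ≤ 18. So t ∈ [0, 18]: 19 solutions.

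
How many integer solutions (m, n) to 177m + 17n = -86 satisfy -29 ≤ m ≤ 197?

gcd(177, 17) = 1.
By Bézout, 177·(5) + 17·(-52) = 1.
Particular solution: (12, -130).
General solution: m = 12 + 17t, n = -130 - 177t for integer t.
-29 ≤ 12 + 17t ≤ 197 gives t ∈ [-2, 10], which is 13 values.

13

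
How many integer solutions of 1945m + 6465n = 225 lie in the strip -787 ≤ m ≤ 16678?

13

gcd(6465, 1945) = 5.
By Bézout, 1945·(236) + 6465·(-71) = 5.
Particular solution: (276, -83).
General solution: m = 276 + 1293t, n = -83 - 389t for integer t.
-787 ≤ 276 + 1293t ≤ 16678 gives t ∈ [0, 12], which is 13 values.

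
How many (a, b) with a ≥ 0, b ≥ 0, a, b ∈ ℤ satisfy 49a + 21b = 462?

4

gcd(49, 21) = 7  (49 = 2·21 + 7, 21 = 3·7).
Back-substituting, 49·(1) + 21·(-2) = 7.
Scale by 66: one solution is (66, -132). Reduce a mod 3: (0, 22).
General: a = 0 + 3t, b = 22 - 7t.
a ≥ 0 ⇒ t ≥ 0; b ≥ 0 ⇒ t ≤ 3. So t ∈ [0, 3]: 4 solutions.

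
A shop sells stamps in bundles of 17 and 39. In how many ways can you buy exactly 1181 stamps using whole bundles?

Need nonnegative integers with 17j + 39k = 1181.
gcd(17, 39) = 1, and 17·(-16) + 39·(7) = 1.
So (j₀, k₀) = (-18896, 8267); general j = -18896 + 39t, k = 8267 - 17t.
j ≥ 0 ⇒ t ≥ 485; k ≥ 0 ⇒ t ≤ 486. That's 2 values of t.

2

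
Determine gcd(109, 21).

1

gcd(109, 21):
  109 = 5*21 + 4
  21 = 5*4 + 1
  4 = 4*1
so gcd(109, 21) = 1.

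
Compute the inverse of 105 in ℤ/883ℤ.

698

gcd(883, 105) = 1.
By Bézout, 105×(-185) + 883×(22) = 1.
So 105×-185 ≡ 1 (mod 883), and -185 mod 883 = 698.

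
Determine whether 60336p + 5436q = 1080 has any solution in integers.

yes

gcd(60336, 5436) = 36  (60336 = 11×5436 + 540, 5436 = 10×540 + 36, 540 = 15×36).
36 divides 1080, so integer solutions exist.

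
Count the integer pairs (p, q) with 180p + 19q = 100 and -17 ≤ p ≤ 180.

gcd(180, 19):
  180 = 9×19 + 9
  19 = 2×9 + 1
  9 = 9×1
so gcd(180, 19) = 1.
Back-substitute for Bézout coefficients:
  1 = 19 - 2×9
  ... = 180×(-2) + 19×(19)
Scale by 100: particular solution (-200, 1900); reduce p mod 19: (9, -80).
General solution: p = 9 + 19t, q = -80 - 180t for integer t.
-17 ≤ 9 + 19t ≤ 180 gives t ∈ [-1, 9], which is 11 values.

11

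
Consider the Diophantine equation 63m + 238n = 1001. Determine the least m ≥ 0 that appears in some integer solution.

gcd(238, 63):
  238 = 3×63 + 49
  63 = 1×49 + 14
  49 = 3×14 + 7
  14 = 2×7
so gcd(238, 63) = 7.
7 divides 1001, so solutions exist.
Back-substitute for Bézout coefficients:
  7 = 49 - 3×14
  ... = 63×(-15) + 238×(4)
Scale by 1001/7 = 143: (m₀, n₀) = (-2145, 572).
General solution: m = -2145 + 34t, n = 572 - 9t for integer t.
m ≥ 0: smallest is -2145 mod 34 = 31 (at t = 64), with n = -4.

31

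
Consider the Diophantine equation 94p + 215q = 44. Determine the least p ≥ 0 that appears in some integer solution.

156

gcd(215, 94) = 1.
1 divides 44, so solutions exist.
By Bézout, 94*(-16) + 215*(7) = 1.
Scale by 44/1 = 44: (p₀, q₀) = (-704, 308).
General solution: p = -704 + 215t, q = 308 - 94t for integer t.
p ≥ 0: smallest is -704 mod 215 = 156 (at t = 4), with q = -68.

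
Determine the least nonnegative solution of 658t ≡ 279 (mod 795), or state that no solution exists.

gcd(795, 658) = 1  (795 = 1·658 + 137, 658 = 4·137 + 110, 137 = 1·110 + 27, 110 = 4·27 + 2, 27 = 13·2 + 1, 2 = 2·1).
1 divides 279, so solutions exist.
Back-substituting, 658·(-383) + 795·(317) = 1.
So 658·(-383) ≡ 1 (mod 795); multiply by 279: t ≡ -106857 (mod 795).
Smallest nonnegative: t = -106857 mod 795 = 468.

468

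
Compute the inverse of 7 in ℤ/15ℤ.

gcd(15, 7) = 1  (15 = 2*7 + 1, 7 = 7*1).
Back-substituting, 7*(-2) + 15*(1) = 1.
So 7*-2 ≡ 1 (mod 15), and -2 mod 15 = 13.

13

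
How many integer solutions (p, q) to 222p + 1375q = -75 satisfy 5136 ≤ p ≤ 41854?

gcd(1375, 222) = 1.
By Bézout, 222×(-192) + 1375×(31) = 1.
Particular solution: (650, -105).
General solution: p = 650 + 1375t, q = -105 - 222t for integer t.
5136 ≤ 650 + 1375t ≤ 41854 gives t ∈ [4, 29], which is 26 values.

26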